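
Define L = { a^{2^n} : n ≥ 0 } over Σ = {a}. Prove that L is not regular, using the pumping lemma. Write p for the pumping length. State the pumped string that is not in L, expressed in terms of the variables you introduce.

Assume L is regular; let p be its pumping constant.
Take w = a^{2^p} ∈ L with |w| = 2^p ≥ p.
Write w = xyz as guaranteed by the lemma, with |xy| ≤ p and |y| ≥ 1.
Then y = a^k for some k with 1 ≤ k ≤ p.
Pump with i = 2: xy^2z = a^{2^p+k}. Since 1 ≤ k ≤ p < 2^p, we have 2^p < 2^p+k < 2^{p+1}, so 2^p+k is not a power of 2. So xy^2z ∉ L.
This is a contradiction; hence L is not regular.

a^{2^p+k}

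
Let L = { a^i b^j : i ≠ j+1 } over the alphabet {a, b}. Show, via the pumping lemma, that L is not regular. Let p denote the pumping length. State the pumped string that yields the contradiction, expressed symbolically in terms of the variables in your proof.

Assume L is regular. Let p be the pumping length given by the pumping lemma.
Choose w = a^p b^{p+p!-1}. Since p ≠ (p+p!-1)+1 = p+p!, w ∈ L; and |w| ≥ p.
By the pumping lemma, w = xyz with |xy| ≤ p and y is nonempty.
The first p characters of w are a's, so xy (and hence y) consists only of a's. Write y = a^k, 1 ≤ k ≤ p.
Since 1 ≤ k ≤ p, k divides p!; set t = 1 + p!/k. Then xy^t z has p + (p!/k)·k = p + p! copies of a. Now the a-count is p+p! and (b-count)+1 = (p+p!-1)+1 = p+p!, so i ≠ j+1 fails. So xy^t z = a^{p+p!} b^{p+p!-1} ∉ L.
This is a contradiction; hence L is not regular.

a^{p+p!} b^{p+p!-1}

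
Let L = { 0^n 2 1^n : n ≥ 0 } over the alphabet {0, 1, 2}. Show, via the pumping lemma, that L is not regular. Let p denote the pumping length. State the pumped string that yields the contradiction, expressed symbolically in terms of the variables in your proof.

0^{p+k} 2 1^p

Assume L is regular; let p be its pumping constant.
Take w = 0^p 2 1^p ∈ L with |w| = 2p+1 ≥ p.
Write w = xyz as guaranteed by the lemma, with |xy| ≤ p and |y| ≥ 1.
Since the first p symbols of w are all 0's and |xy| ≤ p, y lies entirely in the leading 0-block: y = 0^k for some k with 1 ≤ k ≤ p.
Pump with i = 2: xy^2z = 0^{p+k} 2 1^p, which would require p+k = p. But k ≥ 1, so xy^2z ∉ L.
Contradiction. Therefore L is not regular.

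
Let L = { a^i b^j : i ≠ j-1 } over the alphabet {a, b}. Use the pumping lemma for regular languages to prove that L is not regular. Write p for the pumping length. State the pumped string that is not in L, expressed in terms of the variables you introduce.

Toward a contradiction, assume L is regular with pumping length p.
Choose w = a^p b^{p+p!+1}. Since p ≠ (p+p!+1)-1 = p+p!, w ∈ L; and |w| ≥ p.
The pumping lemma gives a decomposition w = xyz where |xy| ≤ p and |y| ≥ 1.
Since the first p symbols of w are all a's and |xy| ≤ p, y lies entirely in the leading a-block: y = a^k for some k with 1 ≤ k ≤ p.
Since 1 ≤ k ≤ p, k divides p!; set t = 1 + p!/k. Then xy^t z has p + (p!/k)·k = p + p! copies of a. Now the a-count is p+p! and (b-count)-1 = (p+p!+1)-1 = p+p!, so i ≠ j-1 fails. So xy^t z = a^{p+p!} b^{p+p!+1} ∉ L.
This contradicts the pumping lemma, so L is not regular.

a^{p+p!} b^{p+p!+1}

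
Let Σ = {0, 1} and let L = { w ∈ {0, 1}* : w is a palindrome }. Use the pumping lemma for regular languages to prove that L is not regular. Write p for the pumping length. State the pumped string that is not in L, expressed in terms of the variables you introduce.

Toward a contradiction, assume L is regular with pumping length p.
Take w = 0^p 1 0^p, a palindrome of length 2p+1 ≥ p.
The pumping lemma gives a decomposition w = xyz where |xy| ≤ p and |y| ≥ 1.
Since the first p symbols of w are all 0's and |xy| ≤ p, y lies entirely in the leading 0-block: y = 0^k for some k with 1 ≤ k ≤ p.
Pump with i = 2: xy^2z = 0^{p+k} 1 0^p. Its reverse is 0^p 1 0^{p+k}, which differs from xy^2z since k ≥ 1. So xy^2z is not a palindrome and xy^2z ∉ L.
This is a contradiction; hence L is not regular.

0^{p+k} 1 0^p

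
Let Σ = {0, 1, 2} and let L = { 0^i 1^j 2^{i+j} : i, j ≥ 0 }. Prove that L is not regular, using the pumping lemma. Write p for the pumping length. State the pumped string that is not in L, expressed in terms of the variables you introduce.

0^{p+k} 1^p 2^{2p}

Assume L is regular; let p be its pumping constant.
Take w = 0^p 1^p 2^{2p} ∈ L (with i=j=p, i+j=2p), |w| = 4p ≥ p.
By the pumping lemma, w = xyz with |xy| ≤ p and |y| > 0.
Since the first p symbols of w are all 0's and |xy| ≤ p, y lies entirely in the leading 0-block: y = 0^k for some k with 1 ≤ k ≤ p.
Consider xy^2z = 0^{p+k} 1^p 2^{2p}. Now the 0- and 1-counts sum to 2p+k, but the 2-count is 2p ≠ 2p+k. So xy^2z ∉ L.
This is a contradiction; hence L is not regular.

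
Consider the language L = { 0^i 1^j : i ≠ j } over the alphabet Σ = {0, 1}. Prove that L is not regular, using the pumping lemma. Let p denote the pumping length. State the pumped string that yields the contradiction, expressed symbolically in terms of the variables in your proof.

0^{p+p!} 1^{p+p!}

Toward a contradiction, assume L is regular with pumping length p.
Choose w = 0^p 1^{p+p!}. Since p ≠ p+p!, w ∈ L; and |w| ≥ p.
By the pumping lemma, w = xyz with |xy| ≤ p and y is nonempty.
The first p characters of w are 0's, so xy (and hence y) consists only of 0's. Write y = 0^k, 1 ≤ k ≤ p.
Since 1 ≤ k ≤ p, k divides p!; set t = 1 + p!/k. Then xy^t z has p + (p!/k)·k = p + p! copies of 0. Now the 0-count equals the 1-count, so i ≠ j fails. So xy^t z = 0^{p+p!} 1^{p+p!} ∉ L.
This contradicts the pumping lemma, so L is not regular.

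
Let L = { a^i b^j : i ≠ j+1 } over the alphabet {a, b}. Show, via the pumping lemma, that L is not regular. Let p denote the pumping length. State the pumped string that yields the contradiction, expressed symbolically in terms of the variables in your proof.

a^{p+p!} b^{p+p!-1}

Toward a contradiction, assume L is regular with pumping length p.
Choose w = a^p b^{p+p!-1}. Since p ≠ (p+p!-1)+1 = p+p!, w ∈ L; and |w| ≥ p.
Write w = xyz as guaranteed by the lemma, with |xy| ≤ p and |y| > 0.
Since the first p symbols of w are all a's and |xy| ≤ p, y lies entirely in the leading a-block: y = a^k for some k with 1 ≤ k ≤ p.
Since 1 ≤ k ≤ p, k divides p!; set t = 1 + p!/k. Then xy^t z has p + (p!/k)·k = p + p! copies of a. Now the a-count is p+p! and (b-count)+1 = (p+p!-1)+1 = p+p!, so i ≠ j+1 fails. So xy^t z = a^{p+p!} b^{p+p!-1} ∉ L.
This is a contradiction; hence L is not regular.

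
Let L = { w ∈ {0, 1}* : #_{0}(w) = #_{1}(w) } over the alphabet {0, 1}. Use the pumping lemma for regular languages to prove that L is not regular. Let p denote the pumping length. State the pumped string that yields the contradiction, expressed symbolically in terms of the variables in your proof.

0^{p+k} 1^p

Assume L is regular; let p be its pumping constant.
Choose w = 0^p 1^p ∈ L with |w| = 2p ≥ p.
By the pumping lemma, w = xyz with |xy| ≤ p and |y| ≥ 1.
Because |xy| ≤ p and w begins with p copies of 0, we have y = 0^k with 1 ≤ k ≤ p.
Pump with i = 2: xy^2z = 0^{p+k} 1^p has p+k occurrences of 0 but only p of 1. Since k ≥ 1 the counts differ, so xy^2z ∉ L.
Contradiction. Therefore L is not regular.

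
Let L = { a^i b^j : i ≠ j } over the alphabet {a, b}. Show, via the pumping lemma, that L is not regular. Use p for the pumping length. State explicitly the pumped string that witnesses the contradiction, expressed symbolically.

a^{p+p!} b^{p+p!}

Assume L is regular; let p be its pumping constant.
Choose w = a^p b^{p+p!}. Since p ≠ p+p!, w ∈ L; and |w| ≥ p.
By the pumping lemma, w = xyz with |xy| ≤ p and |y| ≥ 1.
Because |xy| ≤ p and w begins with p copies of a, we have y = a^k with 1 ≤ k ≤ p.
Since 1 ≤ k ≤ p, k divides p!; set t = 1 + p!/k. Then xy^t z has p + (p!/k)·k = p + p! copies of a. Now the a-count equals the b-count, so i ≠ j fails. So xy^t z = a^{p+p!} b^{p+p!} ∉ L.
Contradiction. Therefore L is not regular.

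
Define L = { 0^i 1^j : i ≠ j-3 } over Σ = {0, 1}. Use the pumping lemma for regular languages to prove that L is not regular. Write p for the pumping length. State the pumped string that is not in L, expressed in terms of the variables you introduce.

Suppose for contradiction that L is regular, and let p be the pumping length.
Choose w = 0^p 1^{p+p!+3}. Since p ≠ (p+p!+3)-3 = p+p!, w ∈ L; and |w| ≥ p.
The pumping lemma gives a decomposition w = xyz where |xy| ≤ p and |y| > 0.
Since the first p symbols of w are all 0's and |xy| ≤ p, y lies entirely in the leading 0-block: y = 0^k for some k with 1 ≤ k ≤ p.
Since 1 ≤ k ≤ p, k divides p!; set t = 1 + p!/k. Then xy^t z has p + (p!/k)·k = p + p! copies of 0. Now the 0-count is p+p! and (1-count)-3 = (p+p!+3)-3 = p+p!, so i ≠ j-3 fails. So xy^t z = 0^{p+p!} 1^{p+p!+3} ∉ L.
Contradiction. Therefore L is not regular.

0^{p+p!} 1^{p+p!+3}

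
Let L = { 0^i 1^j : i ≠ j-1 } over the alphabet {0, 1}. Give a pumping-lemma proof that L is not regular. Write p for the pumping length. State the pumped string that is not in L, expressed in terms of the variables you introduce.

Assume L is regular; let p be its pumping constant.
Choose w = 0^p 1^{p+p!+1}. Since p ≠ (p+p!+1)-1 = p+p!, w ∈ L; and |w| ≥ p.
By the pumping lemma, w = xyz with |xy| ≤ p and |y| > 0.
The first p characters of w are 0's, so xy (and hence y) consists only of 0's. Write y = 0^k, 1 ≤ k ≤ p.
Since 1 ≤ k ≤ p, k divides p!; set t = 1 + p!/k. Then xy^t z has p + (p!/k)·k = p + p! copies of 0. Now the 0-count is p+p! and (1-count)-1 = (p+p!+1)-1 = p+p!, so i ≠ j-1 fails. So xy^t z = 0^{p+p!} 1^{p+p!+1} ∉ L.
This contradicts the pumping lemma, so L is not regular.

0^{p+p!} 1^{p+p!+1}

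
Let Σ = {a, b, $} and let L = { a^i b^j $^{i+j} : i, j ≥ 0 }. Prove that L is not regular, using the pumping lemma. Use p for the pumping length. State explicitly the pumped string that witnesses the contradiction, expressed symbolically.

a^{p+k} b^p $^{2p}

Suppose for contradiction that L is regular, and let p be the pumping length.
Take w = a^p b^p $^{2p} ∈ L (with i=j=p, i+j=2p), |w| = 4p ≥ p.
Write w = xyz as guaranteed by the lemma, with |xy| ≤ p and |y| > 0.
Because |xy| ≤ p and w begins with p copies of a, we have y = a^k with 1 ≤ k ≤ p.
Consider xy^2z = a^{p+k} b^p $^{2p}. Now the a- and b-counts sum to 2p+k, but the $-count is 2p ≠ 2p+k. So xy^2z ∉ L.
This is a contradiction; hence L is not regular.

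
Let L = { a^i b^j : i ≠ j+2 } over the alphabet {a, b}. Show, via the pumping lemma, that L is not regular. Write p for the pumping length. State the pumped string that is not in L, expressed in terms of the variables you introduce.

Toward a contradiction, assume L is regular with pumping length p.
Choose w = a^p b^{p+p!-2}. Since p ≠ (p+p!-2)+2 = p+p!, w ∈ L; and |w| ≥ p.
Write w = xyz as guaranteed by the lemma, with |xy| ≤ p and |y| > 0.
Since the first p symbols of w are all a's and |xy| ≤ p, y lies entirely in the leading a-block: y = a^k for some k with 1 ≤ k ≤ p.
Since 1 ≤ k ≤ p, k divides p!; set t = 1 + p!/k. Then xy^t z has p + (p!/k)·k = p + p! copies of a. Now the a-count is p+p! and (b-count)+2 = (p+p!-2)+2 = p+p!, so i ≠ j+2 fails. So xy^t z = a^{p+p!} b^{p+p!-2} ∉ L.
This is a contradiction; hence L is not regular.

a^{p+p!} b^{p+p!-2}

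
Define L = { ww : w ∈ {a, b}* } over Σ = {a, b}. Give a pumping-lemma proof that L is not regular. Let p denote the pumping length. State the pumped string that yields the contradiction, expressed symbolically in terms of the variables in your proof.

a^{p+k} b^p a^p b^p

Suppose for contradiction that L is regular, and let p be the pumping length.
Take w = a^p b^p a^p b^p = uu where u = a^pb^p; then w ∈ L and |w| = 4p ≥ p.
Write w = xyz as guaranteed by the lemma, with |xy| ≤ p and |y| > 0.
Because |xy| ≤ p and w begins with p copies of a, we have y = a^k with 1 ≤ k ≤ p.
Pump with i = 2: xy^2z = a^{p+k} b^p a^p b^p, of length 4p+k. Suppose this equals vv. The string starts with a and ends with b, so v does too; thus the boundary between the two copies of v is a b→a transition. There is exactly one such transition, at position 2p+k, so |v| = 2p+k and |vv| = 4p+2k ≠ 4p+k since k ≥ 1. So xy^2z ∉ L.
This contradicts the pumping lemma, so L is not regular.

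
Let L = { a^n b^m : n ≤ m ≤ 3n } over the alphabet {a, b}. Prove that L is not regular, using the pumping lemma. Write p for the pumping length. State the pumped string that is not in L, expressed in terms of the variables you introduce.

Assume L is regular. Let p be the pumping length given by the pumping lemma.
Take w = a^p b^p ∈ L (since p ≤ p ≤ 3p), with |w| = 2p ≥ p.
The pumping lemma gives a decomposition w = xyz where |xy| ≤ p and y is nonempty.
Because |xy| ≤ p and w begins with p copies of a, we have y = a^k with 1 ≤ k ≤ p.
Pump with i = 2: xy^2z = a^{p+k} b^p. Now n = p+k > p = m, so the condition n ≤ m fails. Thus xy^2z ∉ L.
Contradiction. Therefore L is not regular.

a^{p+k} b^p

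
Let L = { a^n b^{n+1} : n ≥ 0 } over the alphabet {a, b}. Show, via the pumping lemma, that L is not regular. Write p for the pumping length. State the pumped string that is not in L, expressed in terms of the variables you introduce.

Toward a contradiction, assume L is regular with pumping length p.
Choose w = a^p b^{p+1}, which is in L with |w| = 2p+1 ≥ p.
The pumping lemma gives a decomposition w = xyz where |xy| ≤ p and |y| > 0.
Since the first p symbols of w are all a's and |xy| ≤ p, y lies entirely in the leading a-block: y = a^k for some k with 1 ≤ k ≤ p.
Pump with i = 2: xy^2z = a^{p+k} b^{p+1}. For this to lie in L we would need p+1 = (p+k)+1, which forces k = 0. But k ≥ 1, so xy^2z ∉ L.
This is a contradiction; hence L is not regular.

a^{p+k} b^{p+1}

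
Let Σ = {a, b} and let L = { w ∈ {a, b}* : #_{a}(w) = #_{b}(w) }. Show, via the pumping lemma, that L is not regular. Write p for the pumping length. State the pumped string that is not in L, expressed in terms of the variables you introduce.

a^{p+k} b^p

Toward a contradiction, assume L is regular with pumping length p.
Choose w = a^p b^p ∈ L with |w| = 2p ≥ p.
The pumping lemma gives a decomposition w = xyz where |xy| ≤ p and y is nonempty.
The first p characters of w are a's, so xy (and hence y) consists only of a's. Write y = a^k, 1 ≤ k ≤ p.
Pump with i = 2: xy^2z = a^{p+k} b^p has p+k occurrences of a but only p of b. Since k ≥ 1 the counts differ, so xy^2z ∉ L.
This contradicts the pumping lemma, so L is not regular.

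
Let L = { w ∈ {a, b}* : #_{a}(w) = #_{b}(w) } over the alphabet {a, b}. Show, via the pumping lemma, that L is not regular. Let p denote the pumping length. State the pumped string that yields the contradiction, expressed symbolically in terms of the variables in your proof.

Toward a contradiction, assume L is regular with pumping length p.
Choose w = a^p b^p ∈ L with |w| = 2p ≥ p.
By the pumping lemma, w = xyz with |xy| ≤ p and |y| > 0.
Since the first p symbols of w are all a's and |xy| ≤ p, y lies entirely in the leading a-block: y = a^k for some k with 1 ≤ k ≤ p.
Pump with i = 2: xy^2z = a^{p+k} b^p has p+k occurrences of a but only p of b. Since k ≥ 1 the counts differ, so xy^2z ∉ L.
This contradicts the pumping lemma, so L is not regular.

a^{p+k} b^p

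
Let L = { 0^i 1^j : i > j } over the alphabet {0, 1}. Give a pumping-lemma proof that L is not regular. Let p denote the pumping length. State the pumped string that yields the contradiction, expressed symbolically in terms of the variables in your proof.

0^{p+1-k} 1^p

Toward a contradiction, assume L is regular with pumping length p.
Choose w = 0^{p+1} 1^p ∈ L, with |w| = 2p+1 ≥ p.
The pumping lemma gives a decomposition w = xyz where |xy| ≤ p and |y| ≥ 1.
Since the first p symbols of w are all 0's and |xy| ≤ p, y lies entirely in the leading 0-block: y = 0^k for some k with 1 ≤ k ≤ p.
Consider xy^0z = xz = 0^{p+1-k} 1^p. Since k ≥ 1, the 0-count p+1-k is at most p, so i > j fails; thus xz ∉ L.
This is a contradiction; hence L is not regular.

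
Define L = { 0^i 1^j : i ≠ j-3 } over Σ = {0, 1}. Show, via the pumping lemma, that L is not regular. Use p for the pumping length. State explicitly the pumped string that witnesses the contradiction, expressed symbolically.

Toward a contradiction, assume L is regular with pumping length p.
Choose w = 0^p 1^{p+p!+3}. Since p ≠ (p+p!+3)-3 = p+p!, w ∈ L; and |w| ≥ p.
Write w = xyz as guaranteed by the lemma, with |xy| ≤ p and |y| ≥ 1.
Since the first p symbols of w are all 0's and |xy| ≤ p, y lies entirely in the leading 0-block: y = 0^k for some k with 1 ≤ k ≤ p.
Since 1 ≤ k ≤ p, k divides p!; set t = 1 + p!/k. Then xy^t z has p + (p!/k)·k = p + p! copies of 0. Now the 0-count is p+p! and (1-count)-3 = (p+p!+3)-3 = p+p!, so i ≠ j-3 fails. So xy^t z = 0^{p+p!} 1^{p+p!+3} ∉ L.
Contradiction. Therefore L is not regular.

0^{p+p!} 1^{p+p!+3}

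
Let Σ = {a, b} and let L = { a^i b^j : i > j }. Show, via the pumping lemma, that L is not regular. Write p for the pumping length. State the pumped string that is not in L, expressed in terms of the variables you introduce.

Assume L is regular. Let p be the pumping length given by the pumping lemma.
Choose w = a^{p+1} b^p ∈ L, with |w| = 2p+1 ≥ p.
By the pumping lemma, w = xyz with |xy| ≤ p and y is nonempty.
Because |xy| ≤ p and w begins with p copies of a, we have y = a^k with 1 ≤ k ≤ p.
Consider xy^0z = xz = a^{p+1-k} b^p. Since k ≥ 1, the a-count p+1-k is at most p, so i > j fails; thus xz ∉ L.
This contradicts the pumping lemma, so L is not regular.

a^{p+1-k} b^p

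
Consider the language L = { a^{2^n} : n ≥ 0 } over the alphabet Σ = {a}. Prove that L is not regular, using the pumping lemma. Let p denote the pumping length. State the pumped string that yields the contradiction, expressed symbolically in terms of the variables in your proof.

Assume L is regular. Let p be the pumping length given by the pumping lemma.
Take w = a^{2^p} ∈ L with |w| = 2^p ≥ p.
By the pumping lemma, w = xyz with |xy| ≤ p and |y| > 0.
Then y = a^k for some k with 1 ≤ k ≤ p.
Pump with i = 2: xy^2z = a^{2^p+k}. Since 1 ≤ k ≤ p < 2^p, we have 2^p < 2^p+k < 2^{p+1}, so 2^p+k is not a power of 2. So xy^2z ∉ L.
Contradiction. Therefore L is not regular.

a^{2^p+k}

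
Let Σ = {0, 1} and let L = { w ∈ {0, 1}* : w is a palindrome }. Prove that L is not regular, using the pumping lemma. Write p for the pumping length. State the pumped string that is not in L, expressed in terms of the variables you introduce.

0^{p+k} 1 0^p

Assume L is regular; let p be its pumping constant.
Take w = 0^p 1 0^p, a palindrome of length 2p+1 ≥ p.
The pumping lemma gives a decomposition w = xyz where |xy| ≤ p and |y| ≥ 1.
Since the first p symbols of w are all 0's and |xy| ≤ p, y lies entirely in the leading 0-block: y = 0^k for some k with 1 ≤ k ≤ p.
Pump with i = 2: xy^2z = 0^{p+k} 1 0^p. Its reverse is 0^p 1 0^{p+k}, which differs from xy^2z since k ≥ 1. So xy^2z is not a palindrome and xy^2z ∉ L.
Contradiction. Therefore L is not regular.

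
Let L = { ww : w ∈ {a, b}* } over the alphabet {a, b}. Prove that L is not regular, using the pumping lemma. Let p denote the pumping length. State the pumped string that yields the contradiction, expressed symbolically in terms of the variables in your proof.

a^{p+k} b^p a^p b^p

Assume L is regular; let p be its pumping constant.
Take w = a^p b^p a^p b^p = uu where u = a^pb^p; then w ∈ L and |w| = 4p ≥ p.
Write w = xyz as guaranteed by the lemma, with |xy| ≤ p and |y| > 0.
Since the first p symbols of w are all a's and |xy| ≤ p, y lies entirely in the leading a-block: y = a^k for some k with 1 ≤ k ≤ p.
Pump with i = 2: xy^2z = a^{p+k} b^p a^p b^p, of length 4p+k. Suppose this equals vv. The string starts with a and ends with b, so v does too; thus the boundary between the two copies of v is a b→a transition. There is exactly one such transition, at position 2p+k, so |v| = 2p+k and |vv| = 4p+2k ≠ 4p+k since k ≥ 1. So xy^2z ∉ L.
This contradicts the pumping lemma, so L is not regular.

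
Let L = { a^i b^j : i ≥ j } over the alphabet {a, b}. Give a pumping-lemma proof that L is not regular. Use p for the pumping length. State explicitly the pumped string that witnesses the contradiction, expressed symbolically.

a^{p-k} b^p

Suppose for contradiction that L is regular, and let p be the pumping length.
Choose w = a^p b^p ∈ L, with |w| = 2p ≥ p.
Write w = xyz as guaranteed by the lemma, with |xy| ≤ p and |y| ≥ 1.
The first p characters of w are a's, so xy (and hence y) consists only of a's. Write y = a^k, 1 ≤ k ≤ p.
Consider xy^0z = xz = a^{p-k} b^p. Since k ≥ 1, the a-count p-k is less than p, so i ≥ j fails; thus xz ∉ L.
This contradicts the pumping lemma, so L is not regular.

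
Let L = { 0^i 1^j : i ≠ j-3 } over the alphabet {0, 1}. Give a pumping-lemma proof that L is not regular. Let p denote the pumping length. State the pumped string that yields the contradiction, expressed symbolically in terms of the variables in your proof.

0^{p+p!} 1^{p+p!+3}

Suppose for contradiction that L is regular, and let p be the pumping length.
Choose w = 0^p 1^{p+p!+3}. Since p ≠ (p+p!+3)-3 = p+p!, w ∈ L; and |w| ≥ p.
The pumping lemma gives a decomposition w = xyz where |xy| ≤ p and |y| > 0.
Because |xy| ≤ p and w begins with p copies of 0, we have y = 0^k with 1 ≤ k ≤ p.
Since 1 ≤ k ≤ p, k divides p!; set t = 1 + p!/k. Then xy^t z has p + (p!/k)·k = p + p! copies of 0. Now the 0-count is p+p! and (1-count)-3 = (p+p!+3)-3 = p+p!, so i ≠ j-3 fails. So xy^t z = 0^{p+p!} 1^{p+p!+3} ∉ L.
This is a contradiction; hence L is not regular.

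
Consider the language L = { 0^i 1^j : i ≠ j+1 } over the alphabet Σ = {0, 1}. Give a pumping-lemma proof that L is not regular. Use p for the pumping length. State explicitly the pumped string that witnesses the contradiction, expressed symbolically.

0^{p+p!} 1^{p+p!-1}

Suppose for contradiction that L is regular, and let p be the pumping length.
Choose w = 0^p 1^{p+p!-1}. Since p ≠ (p+p!-1)+1 = p+p!, w ∈ L; and |w| ≥ p.
Write w = xyz as guaranteed by the lemma, with |xy| ≤ p and |y| ≥ 1.
The first p characters of w are 0's, so xy (and hence y) consists only of 0's. Write y = 0^k, 1 ≤ k ≤ p.
Since 1 ≤ k ≤ p, k divides p!; set t = 1 + p!/k. Then xy^t z has p + (p!/k)·k = p + p! copies of 0. Now the 0-count is p+p! and (1-count)+1 = (p+p!-1)+1 = p+p!, so i ≠ j+1 fails. So xy^t z = 0^{p+p!} 1^{p+p!-1} ∉ L.
This is a contradiction; hence L is not regular.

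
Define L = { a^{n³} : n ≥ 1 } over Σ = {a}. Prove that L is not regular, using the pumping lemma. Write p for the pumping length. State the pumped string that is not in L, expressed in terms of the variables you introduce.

Toward a contradiction, assume L is regular with pumping length p.
Take w = a^{p³} ∈ L with |w| = p³ ≥ p.
By the pumping lemma, w = xyz with |xy| ≤ p and |y| > 0.
Then y = a^k for some k with 1 ≤ k ≤ p.
Pump with i = 2: xy^2z = a^{p³+k}. Since 1 ≤ k ≤ p, p³ < p³+k ≤ p³+p < p³+3p²+3p+1 = (p+1)³, so p³+k is not a perfect cube. So xy^2z ∉ L.
This contradicts the pumping lemma, so L is not regular.

a^{p³+k}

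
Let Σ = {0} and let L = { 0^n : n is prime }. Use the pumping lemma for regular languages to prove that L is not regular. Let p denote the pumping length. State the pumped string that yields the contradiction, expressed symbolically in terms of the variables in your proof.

0^{q(1+k)}

Suppose for contradiction that L is regular, and let p be the pumping length.
Let q be a prime with q ≥ p+2 (infinitely many primes exist), and take w = 0^q ∈ L with |w| = q ≥ p.
Write w = xyz as guaranteed by the lemma, with |xy| ≤ p and |y| ≥ 1.
Then y = 0^k for some k with 1 ≤ k ≤ p.
Since 1 ≤ k ≤ p, |xz| = q-k. Pump with i = q+1: |xy^{q+1}z| = (q-k)+(q+1)k = q+qk = q(1+k), which is composite (both factors ≥ 2). So xy^{q+1}z = 0^{q(1+k)} ∉ L.
Contradiction. Therefore L is not regular.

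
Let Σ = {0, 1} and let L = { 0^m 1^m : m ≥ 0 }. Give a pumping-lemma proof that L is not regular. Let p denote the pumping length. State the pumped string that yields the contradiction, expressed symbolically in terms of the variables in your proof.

Suppose for contradiction that L is regular, and let p be the pumping length.
Choose w = 0^p 1^p, which is in L with |w| = 2p ≥ p.
Write w = xyz as guaranteed by the lemma, with |xy| ≤ p and y is nonempty.
The first p characters of w are 0's, so xy (and hence y) consists only of 0's. Write y = 0^k, 1 ≤ k ≤ p.
Pump with i = 2: xy^2z = 0^{p+k} 1^p. For this to lie in L we would need p = p+k, which forces k = 0. But k ≥ 1, so xy^2z ∉ L.
Contradiction. Therefore L is not regular.

0^{p+k} 1^p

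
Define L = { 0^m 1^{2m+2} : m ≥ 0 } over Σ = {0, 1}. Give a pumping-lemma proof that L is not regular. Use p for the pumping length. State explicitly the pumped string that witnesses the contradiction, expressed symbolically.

0^{p+k} 1^{2p+2}

Assume L is regular; let p be its pumping constant.
Choose w = 0^p 1^{2p+2}, which is in L with |w| = 3p+2 ≥ p.
The pumping lemma gives a decomposition w = xyz where |xy| ≤ p and y is nonempty.
Since the first p symbols of w are all 0's and |xy| ≤ p, y lies entirely in the leading 0-block: y = 0^k for some k with 1 ≤ k ≤ p.
Pump with i = 2: xy^2z = 0^{p+k} 1^{2p+2}. For this to lie in L we would need 2p+2 = 2(p+k)+2, which forces k = 0. But k ≥ 1, so xy^2z ∉ L.
This contradicts the pumping lemma, so L is not regular.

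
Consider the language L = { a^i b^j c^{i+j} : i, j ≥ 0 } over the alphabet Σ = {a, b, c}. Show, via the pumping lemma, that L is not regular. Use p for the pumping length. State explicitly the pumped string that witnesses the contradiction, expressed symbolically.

a^{p+k} b^p c^{2p}

Toward a contradiction, assume L is regular with pumping length p.
Take w = a^p b^p c^{2p} ∈ L (with i=j=p, i+j=2p), |w| = 4p ≥ p.
Write w = xyz as guaranteed by the lemma, with |xy| ≤ p and |y| ≥ 1.
Because |xy| ≤ p and w begins with p copies of a, we have y = a^k with 1 ≤ k ≤ p.
Consider xy^2z = a^{p+k} b^p c^{2p}. Now the a- and b-counts sum to 2p+k, but the c-count is 2p ≠ 2p+k. So xy^2z ∉ L.
This contradicts the pumping lemma, so L is not regular.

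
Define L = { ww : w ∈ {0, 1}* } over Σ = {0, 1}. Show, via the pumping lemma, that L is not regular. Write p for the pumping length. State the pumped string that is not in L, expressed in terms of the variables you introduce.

Suppose for contradiction that L is regular, and let p be the pumping length.
Take w = 0^p 1^p 0^p 1^p = uu where u = 0^p1^p; then w ∈ L and |w| = 4p ≥ p.
Write w = xyz as guaranteed by the lemma, with |xy| ≤ p and y is nonempty.
Since the first p symbols of w are all 0's and |xy| ≤ p, y lies entirely in the leading 0-block: y = 0^k for some k with 1 ≤ k ≤ p.
Pump with i = 2: xy^2z = 0^{p+k} 1^p 0^p 1^p, of length 4p+k. Suppose this equals vv. The string starts with 0 and ends with 1, so v does too; thus the boundary between the two copies of v is a 1→0 transition. There is exactly one such transition, at position 2p+k, so |v| = 2p+k and |vv| = 4p+2k ≠ 4p+k since k ≥ 1. So xy^2z ∉ L.
This contradicts the pumping lemma, so L is not regular.

0^{p+k} 1^p 0^p 1^p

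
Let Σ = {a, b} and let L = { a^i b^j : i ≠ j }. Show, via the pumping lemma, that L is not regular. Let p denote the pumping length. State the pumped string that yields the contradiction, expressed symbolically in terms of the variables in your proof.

a^{p+p!} b^{p+p!}

Assume L is regular. Let p be the pumping length given by the pumping lemma.
Choose w = a^p b^{p+p!}. Since p ≠ p+p!, w ∈ L; and |w| ≥ p.
The pumping lemma gives a decomposition w = xyz where |xy| ≤ p and |y| > 0.
The first p characters of w are a's, so xy (and hence y) consists only of a's. Write y = a^k, 1 ≤ k ≤ p.
Since 1 ≤ k ≤ p, k divides p!; set t = 1 + p!/k. Then xy^t z has p + (p!/k)·k = p + p! copies of a. Now the a-count equals the b-count, so i ≠ j fails. So xy^t z = a^{p+p!} b^{p+p!} ∉ L.
This is a contradiction; hence L is not regular.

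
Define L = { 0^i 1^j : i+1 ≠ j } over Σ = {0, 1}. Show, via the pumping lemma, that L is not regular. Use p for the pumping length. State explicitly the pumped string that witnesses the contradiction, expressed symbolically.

0^{p+p!} 1^{p+p!+1}

Assume L is regular. Let p be the pumping length given by the pumping lemma.
Choose w = 0^p 1^{p+p!+1}. Since p ≠ (p+p!+1)-1 = p+p!, w ∈ L; and |w| ≥ p.
Write w = xyz as guaranteed by the lemma, with |xy| ≤ p and y is nonempty.
The first p characters of w are 0's, so xy (and hence y) consists only of 0's. Write y = 0^k, 1 ≤ k ≤ p.
Since 1 ≤ k ≤ p, k divides p!; set t = 1 + p!/k. Then xy^t z has p + (p!/k)·k = p + p! copies of 0. Now the 0-count is p+p! and (1-count)-1 = (p+p!+1)-1 = p+p!, so i+1 ≠ j fails. So xy^t z = 0^{p+p!} 1^{p+p!+1} ∉ L.
This contradicts the pumping lemma, so L is not regular.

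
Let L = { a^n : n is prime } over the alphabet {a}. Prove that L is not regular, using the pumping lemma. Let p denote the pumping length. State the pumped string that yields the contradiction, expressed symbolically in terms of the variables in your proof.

Assume L is regular. Let p be the pumping length given by the pumping lemma.
Let q be a prime with q ≥ p+2 (infinitely many primes exist), and take w = a^q ∈ L with |w| = q ≥ p.
Write w = xyz as guaranteed by the lemma, with |xy| ≤ p and y is nonempty.
Then y = a^k for some k with 1 ≤ k ≤ p.
Since 1 ≤ k ≤ p, |xz| = q-k. Pump with i = q+1: |xy^{q+1}z| = (q-k)+(q+1)k = q+qk = q(1+k), which is composite (both factors ≥ 2). So xy^{q+1}z = a^{q(1+k)} ∉ L.
This contradicts the pumping lemma, so L is not regular.

a^{q(1+k)}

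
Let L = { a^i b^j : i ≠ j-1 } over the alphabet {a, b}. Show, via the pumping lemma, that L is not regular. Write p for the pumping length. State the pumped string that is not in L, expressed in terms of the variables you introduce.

a^{p+p!} b^{p+p!+1}

Toward a contradiction, assume L is regular with pumping length p.
Choose w = a^p b^{p+p!+1}. Since p ≠ (p+p!+1)-1 = p+p!, w ∈ L; and |w| ≥ p.
By the pumping lemma, w = xyz with |xy| ≤ p and y is nonempty.
Because |xy| ≤ p and w begins with p copies of a, we have y = a^k with 1 ≤ k ≤ p.
Since 1 ≤ k ≤ p, k divides p!; set t = 1 + p!/k. Then xy^t z has p + (p!/k)·k = p + p! copies of a. Now the a-count is p+p! and (b-count)-1 = (p+p!+1)-1 = p+p!, so i ≠ j-1 fails. So xy^t z = a^{p+p!} b^{p+p!+1} ∉ L.
Contradiction. Therefore L is not regular.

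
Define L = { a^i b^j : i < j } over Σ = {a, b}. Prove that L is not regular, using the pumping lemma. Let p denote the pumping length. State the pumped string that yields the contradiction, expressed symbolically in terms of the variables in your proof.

a^{p+k} b^{p+1}

Toward a contradiction, assume L is regular with pumping length p.
Choose w = a^p b^{p+1} ∈ L, with |w| = 2p+1 ≥ p.
Write w = xyz as guaranteed by the lemma, with |xy| ≤ p and |y| > 0.
Since the first p symbols of w are all a's and |xy| ≤ p, y lies entirely in the leading a-block: y = a^k for some k with 1 ≤ k ≤ p.
Consider xy^2z = a^{p+k} b^{p+1}. Since k ≥ 1, the a-count p+k is at least p+1, so i < j fails; thus xy^2z ∉ L.
Contradiction. Therefore L is not regular.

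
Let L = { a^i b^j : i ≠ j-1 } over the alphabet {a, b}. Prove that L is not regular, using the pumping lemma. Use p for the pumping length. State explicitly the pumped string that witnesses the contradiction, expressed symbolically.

Suppose for contradiction that L is regular, and let p be the pumping length.
Choose w = a^p b^{p+p!+1}. Since p ≠ (p+p!+1)-1 = p+p!, w ∈ L; and |w| ≥ p.
The pumping lemma gives a decomposition w = xyz where |xy| ≤ p and y is nonempty.
Because |xy| ≤ p and w begins with p copies of a, we have y = a^k with 1 ≤ k ≤ p.
Since 1 ≤ k ≤ p, k divides p!; set t = 1 + p!/k. Then xy^t z has p + (p!/k)·k = p + p! copies of a. Now the a-count is p+p! and (b-count)-1 = (p+p!+1)-1 = p+p!, so i ≠ j-1 fails. So xy^t z = a^{p+p!} b^{p+p!+1} ∉ L.
This contradicts the pumping lemma, so L is not regular.

a^{p+p!} b^{p+p!+1}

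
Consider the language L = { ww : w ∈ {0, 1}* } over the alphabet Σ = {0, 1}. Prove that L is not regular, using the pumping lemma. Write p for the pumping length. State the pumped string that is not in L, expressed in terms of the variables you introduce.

Assume L is regular. Let p be the pumping length given by the pumping lemma.
Take w = 0^p 1^p 0^p 1^p = uu where u = 0^p1^p; then w ∈ L and |w| = 4p ≥ p.
The pumping lemma gives a decomposition w = xyz where |xy| ≤ p and y is nonempty.
Since the first p symbols of w are all 0's and |xy| ≤ p, y lies entirely in the leading 0-block: y = 0^k for some k with 1 ≤ k ≤ p.
Pump with i = 2: xy^2z = 0^{p+k} 1^p 0^p 1^p, of length 4p+k. Suppose this equals vv. The string starts with 0 and ends with 1, so v does too; thus the boundary between the two copies of v is a 1→0 transition. There is exactly one such transition, at position 2p+k, so |v| = 2p+k and |vv| = 4p+2k ≠ 4p+k since k ≥ 1. So xy^2z ∉ L.
Contradiction. Therefore L is not regular.

0^{p+k} 1^p 0^p 1^p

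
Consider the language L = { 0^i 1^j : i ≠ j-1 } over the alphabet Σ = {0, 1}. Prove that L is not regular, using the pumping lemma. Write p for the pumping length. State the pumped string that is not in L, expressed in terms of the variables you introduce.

Suppose for contradiction that L is regular, and let p be the pumping length.
Choose w = 0^p 1^{p+p!+1}. Since p ≠ (p+p!+1)-1 = p+p!, w ∈ L; and |w| ≥ p.
Write w = xyz as guaranteed by the lemma, with |xy| ≤ p and |y| > 0.
Since the first p symbols of w are all 0's and |xy| ≤ p, y lies entirely in the leading 0-block: y = 0^k for some k with 1 ≤ k ≤ p.
Since 1 ≤ k ≤ p, k divides p!; set t = 1 + p!/k. Then xy^t z has p + (p!/k)·k = p + p! copies of 0. Now the 0-count is p+p! and (1-count)-1 = (p+p!+1)-1 = p+p!, so i ≠ j-1 fails. So xy^t z = 0^{p+p!} 1^{p+p!+1} ∉ L.
This contradicts the pumping lemma, so L is not regular.

0^{p+p!} 1^{p+p!+1}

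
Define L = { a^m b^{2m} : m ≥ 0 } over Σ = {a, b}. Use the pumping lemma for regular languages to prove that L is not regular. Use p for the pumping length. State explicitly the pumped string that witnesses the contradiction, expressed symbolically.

Suppose for contradiction that L is regular, and let p be the pumping length.
Choose w = a^p b^{2p}, which is in L with |w| = 3p ≥ p.
By the pumping lemma, w = xyz with |xy| ≤ p and |y| ≥ 1.
The first p characters of w are a's, so xy (and hence y) consists only of a's. Write y = a^k, 1 ≤ k ≤ p.
Pump with i = 2: xy^2z = a^{p+k} b^{2p}. For this to lie in L we would need 2p = 2(p+k), which forces k = 0. But k ≥ 1, so xy^2z ∉ L.
This contradicts the pumping lemma, so L is not regular.

a^{p+k} b^{2p}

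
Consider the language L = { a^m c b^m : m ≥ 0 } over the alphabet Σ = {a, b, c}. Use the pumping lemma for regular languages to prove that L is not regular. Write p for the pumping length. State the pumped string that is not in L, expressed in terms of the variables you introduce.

Assume L is regular. Let p be the pumping length given by the pumping lemma.
Take w = a^p c b^p ∈ L with |w| = 2p+1 ≥ p.
By the pumping lemma, w = xyz with |xy| ≤ p and |y| ≥ 1.
Because |xy| ≤ p and w begins with p copies of a, we have y = a^k with 1 ≤ k ≤ p.
Pump with i = 2: xy^2z = a^{p+k} c b^p, which would require p+k = p. But k ≥ 1, so xy^2z ∉ L.
Contradiction. Therefore L is not regular.

a^{p+k} c b^p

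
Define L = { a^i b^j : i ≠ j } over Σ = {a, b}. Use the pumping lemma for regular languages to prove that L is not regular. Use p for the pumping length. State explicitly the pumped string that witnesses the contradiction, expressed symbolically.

Toward a contradiction, assume L is regular with pumping length p.
Choose w = a^p b^{p+p!}. Since p ≠ p+p!, w ∈ L; and |w| ≥ p.
The pumping lemma gives a decomposition w = xyz where |xy| ≤ p and |y| ≥ 1.
The first p characters of w are a's, so xy (and hence y) consists only of a's. Write y = a^k, 1 ≤ k ≤ p.
Since 1 ≤ k ≤ p, k divides p!; set t = 1 + p!/k. Then xy^t z has p + (p!/k)·k = p + p! copies of a. Now the a-count equals the b-count, so i ≠ j fails. So xy^t z = a^{p+p!} b^{p+p!} ∉ L.
This is a contradiction; hence L is not regular.

a^{p+p!} b^{p+p!}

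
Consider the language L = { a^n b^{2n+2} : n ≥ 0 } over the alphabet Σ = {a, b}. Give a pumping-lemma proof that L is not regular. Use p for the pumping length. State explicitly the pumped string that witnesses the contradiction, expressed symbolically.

a^{p+k} b^{2p+2}

Suppose for contradiction that L is regular, and let p be the pumping length.
Take w = a^p b^{2p+2}. Then w ∈ L and |w| = 3p+2 ≥ p.
The pumping lemma gives a decomposition w = xyz where |xy| ≤ p and y is nonempty.
Because |xy| ≤ p and w begins with p copies of a, we have y = a^k with 1 ≤ k ≤ p.
Pump with i = 2: xy^2z = a^{p+k} b^{2p+2}. For this to lie in L we would need 2p+2 = 2(p+k)+2, which forces k = 0. But k ≥ 1, so xy^2z ∉ L.
Contradiction. Therefore L is not regular.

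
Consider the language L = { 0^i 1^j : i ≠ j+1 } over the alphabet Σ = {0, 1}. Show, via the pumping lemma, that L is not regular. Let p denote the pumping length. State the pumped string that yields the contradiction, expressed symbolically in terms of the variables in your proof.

Suppose for contradiction that L is regular, and let p be the pumping length.
Choose w = 0^p 1^{p+p!-1}. Since p ≠ (p+p!-1)+1 = p+p!, w ∈ L; and |w| ≥ p.
Write w = xyz as guaranteed by the lemma, with |xy| ≤ p and |y| > 0.
The first p characters of w are 0's, so xy (and hence y) consists only of 0's. Write y = 0^k, 1 ≤ k ≤ p.
Since 1 ≤ k ≤ p, k divides p!; set t = 1 + p!/k. Then xy^t z has p + (p!/k)·k = p + p! copies of 0. Now the 0-count is p+p! and (1-count)+1 = (p+p!-1)+1 = p+p!, so i ≠ j+1 fails. So xy^t z = 0^{p+p!} 1^{p+p!-1} ∉ L.
Contradiction. Therefore L is not regular.

0^{p+p!} 1^{p+p!-1}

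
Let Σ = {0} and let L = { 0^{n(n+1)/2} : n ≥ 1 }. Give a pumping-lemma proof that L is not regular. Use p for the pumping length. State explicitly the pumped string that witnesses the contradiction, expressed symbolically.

Toward a contradiction, assume L is regular with pumping length p.
Take w = 0^{p(p+1)/2} ∈ L with |w| = p(p+1)/2 ≥ p.
The pumping lemma gives a decomposition w = xyz where |xy| ≤ p and y is nonempty.
Then y = 0^k for some k with 1 ≤ k ≤ p.
Pump with i = 2: xy^2z = 0^{p(p+1)/2+k}. Since 1 ≤ k ≤ p, p(p+1)/2 < p(p+1)/2+k ≤ p(p+1)/2+p < (p+1)(p+2)/2, so p(p+1)/2+k is strictly between consecutive triangular numbers. So xy^2z ∉ L.
Contradiction. Therefore L is not regular.

0^{p(p+1)/2+k}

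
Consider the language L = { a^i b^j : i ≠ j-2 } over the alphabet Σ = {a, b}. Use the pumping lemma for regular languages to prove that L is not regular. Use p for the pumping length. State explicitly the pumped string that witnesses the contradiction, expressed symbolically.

Toward a contradiction, assume L is regular with pumping length p.
Choose w = a^p b^{p+p!+2}. Since p ≠ (p+p!+2)-2 = p+p!, w ∈ L; and |w| ≥ p.
By the pumping lemma, w = xyz with |xy| ≤ p and y is nonempty.
The first p characters of w are a's, so xy (and hence y) consists only of a's. Write y = a^k, 1 ≤ k ≤ p.
Since 1 ≤ k ≤ p, k divides p!; set t = 1 + p!/k. Then xy^t z has p + (p!/k)·k = p + p! copies of a. Now the a-count is p+p! and (b-count)-2 = (p+p!+2)-2 = p+p!, so i ≠ j-2 fails. So xy^t z = a^{p+p!} b^{p+p!+2} ∉ L.
This contradicts the pumping lemma, so L is not regular.

a^{p+p!} b^{p+p!+2}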